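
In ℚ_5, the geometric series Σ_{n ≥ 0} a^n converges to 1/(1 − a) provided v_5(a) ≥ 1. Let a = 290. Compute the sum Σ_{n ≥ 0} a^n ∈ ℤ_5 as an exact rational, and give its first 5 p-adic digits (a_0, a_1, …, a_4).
Σ a^n = 1/(1 − a) = -1/289;  first 5 digits = (1, 3, 0, 2, 3)

v_5(a) = 1 ≥ 1, so the series converges in ℤ_5 to 1/(1 − a) = 1/(1 − 290) = -1/289. Expand this rational in ℤ_5: compute digits iteratively via d_i = x_i mod 5, x_{i+1} = (x_i − d_i)/5. The first 5 digits are (1, 3, 0, 2, 3).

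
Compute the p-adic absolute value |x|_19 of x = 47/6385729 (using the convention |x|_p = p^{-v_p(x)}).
|47/6385729|_19 = 130321

Step 1 — compute v_19(x) by factoring powers of 19 out of the numerator and denominator: v_19(47/6385729) = -4. Step 2 — apply |x|_p = p^{-v_p(x)} = 19^{4} = 130321.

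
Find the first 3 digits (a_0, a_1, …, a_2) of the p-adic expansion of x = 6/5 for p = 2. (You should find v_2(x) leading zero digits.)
(a_0, …, a_2) = (0, 1, 1)

v_2(6/5) = 1, so a_0 = ... = a_0 = 0. Factor out: x = 2^1 · u with u = 3/5 a unit in ℤ_2. Expand u iteratively via a_{v+i} = u_i mod 2, u_{i+1} = (u_i − a_{v+i})/2:
  u_0 = 3/5;  a_1 = 1;  u_1 = (u_0 − 1)/2 = -1/5
  u_1 = -1/5;  a_2 = 1;  u_2 = (u_1 − 1)/2 = -3/5
Digits: (0, 1, 1).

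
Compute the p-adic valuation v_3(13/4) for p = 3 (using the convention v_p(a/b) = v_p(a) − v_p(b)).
v_3(13/4) = 0

Factor powers of 3 from the numerator and denominator of the reduced fraction: 13 = 3^0 · 13 and 4 = 3^0 · 4. Apply v_p(a/b) = v_p(a) − v_p(b): v_3(13/4) = 0 − 0 = 0.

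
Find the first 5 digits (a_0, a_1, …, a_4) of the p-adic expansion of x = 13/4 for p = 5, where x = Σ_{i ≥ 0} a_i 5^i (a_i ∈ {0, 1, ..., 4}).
(a_0, …, a_4) = (2, 4, 3, 3, 3)

v_5(13/4) = 0 (numerator and denominator both coprime to 5), so x ∈ ℤ_5^×. Compute digits iteratively via a_i = x_i mod 5, x_{i+1} = (x_i − a_i)/5, with x_0 = x:
  x_0 = 13/4;  a_0 = 2;  x_1 = (x_0 − 2)/5 = 1/4
  x_1 = 1/4;  a_1 = 4;  x_2 = (x_1 − 4)/5 = -3/4
  x_2 = -3/4;  a_2 = 3;  x_3 = (x_2 − 3)/5 = -3/4
  x_3 = -3/4;  a_3 = 3;  x_4 = (x_3 − 3)/5 = -3/4
  x_4 = -3/4;  a_4 = 3;  x_5 = (x_4 − 3)/5 = -3/4
Digits: (2, 4, 3, 3, 3).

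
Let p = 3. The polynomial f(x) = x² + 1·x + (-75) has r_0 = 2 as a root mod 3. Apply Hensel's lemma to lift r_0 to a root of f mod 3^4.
r_3 = 68 (mod 81)

Hensel: r_{i+1} = r_i − f(r_i)·(f′(r_i))^{-1} mod 3^{i+2}, f′(x) = 2x + 1. Iterate:
  r_0 = 2 (mod 3)
  r_1 = 5 (mod 9)
  r_2 = 14 (mod 27)
  r_3 = 68 (mod 81)
Final: r = 68 satisfies f(r) ≡ 0 mod 3^4.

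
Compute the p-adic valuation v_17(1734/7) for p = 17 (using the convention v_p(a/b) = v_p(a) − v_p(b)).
v_17(1734/7) = 2

Factor powers of 17 from the numerator and denominator of the reduced fraction: 1734 = 17^2 · 6 and 7 = 17^0 · 7. Apply v_p(a/b) = v_p(a) − v_p(b): v_17(1734/7) = 2 − 0 = 2.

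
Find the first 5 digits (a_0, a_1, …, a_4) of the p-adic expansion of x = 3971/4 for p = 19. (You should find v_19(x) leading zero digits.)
(a_0, …, a_4) = (0, 0, 17, 4, 14)

v_19(3971/4) = 2, so a_0 = ... = a_1 = 0. Factor out: x = 19^2 · u with u = 11/4 a unit in ℤ_19. Expand u iteratively via a_{v+i} = u_i mod 19, u_{i+1} = (u_i − a_{v+i})/19:
  u_0 = 11/4;  a_2 = 17;  u_1 = (u_0 − 17)/19 = -3/4
  u_1 = -3/4;  a_3 = 4;  u_2 = (u_1 − 4)/19 = -1/4
  u_2 = -1/4;  a_4 = 14;  u_3 = (u_2 − 14)/19 = -3/4
Digits: (0, 0, 17, 4, 14).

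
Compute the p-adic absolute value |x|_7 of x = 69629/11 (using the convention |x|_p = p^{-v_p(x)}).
|69629/11|_7 = 1/2401

Step 1 — compute v_7(x) by factoring powers of 7 out of the numerator and denominator: v_7(69629/11) = 4. Step 2 — apply |x|_p = p^{-v_p(x)} = 7^{-4} = 1/2401.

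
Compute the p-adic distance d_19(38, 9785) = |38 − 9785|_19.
d_19(38, 9785) = 1/361

Step 1 — x − y = 38 − 9785 = -9747. Step 2 — v_19(-9747) = 2 (factor: -9747 = −(19^2 · 27); the sign does not affect v_p). Step 3 — |x − y|_19 = 19^{-2} = 1/361.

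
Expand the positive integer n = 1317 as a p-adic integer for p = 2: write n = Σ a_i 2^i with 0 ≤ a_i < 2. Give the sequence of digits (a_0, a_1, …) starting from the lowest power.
(a_0, a_1, …) = (1, 0, 1, 0, 0, 1, 0, 0, 1, 0, 1)

Repeated division by 2 gives the digits low-to-high: 1317 = 1 + 1·2^2 + 1·2^5 + 1·2^8 + 1·2^10. Digit sequence: (1, 0, 1, 0, 0, 1, 0, 0, 1, 0, 1).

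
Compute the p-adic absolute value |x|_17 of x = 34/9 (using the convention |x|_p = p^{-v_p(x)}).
|34/9|_17 = 1/17

Step 1 — compute v_17(x) by factoring powers of 17 out of the numerator and denominator: v_17(34/9) = 1. Step 2 — apply |x|_p = p^{-v_p(x)} = 17^{-1} = 1/17.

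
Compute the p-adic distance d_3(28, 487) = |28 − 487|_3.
d_3(28, 487) = 1/27

Step 1 — x − y = 28 − 487 = -459. Step 2 — v_3(-459) = 3 (factor: -459 = −(3^3 · 17); the sign does not affect v_p). Step 3 — |x − y|_3 = 3^{-3} = 1/27.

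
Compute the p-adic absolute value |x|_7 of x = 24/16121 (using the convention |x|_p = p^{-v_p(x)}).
|24/16121|_7 = 343

Step 1 — compute v_7(x) by factoring powers of 7 out of the numerator and denominator: v_7(24/16121) = -3. Step 2 — apply |x|_p = p^{-v_p(x)} = 7^{3} = 343.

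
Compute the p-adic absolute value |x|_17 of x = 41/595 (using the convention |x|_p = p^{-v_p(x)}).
|41/595|_17 = 17

Step 1 — compute v_17(x) by factoring powers of 17 out of the numerator and denominator: v_17(41/595) = -1. Step 2 — apply |x|_p = p^{-v_p(x)} = 17^{1} = 17.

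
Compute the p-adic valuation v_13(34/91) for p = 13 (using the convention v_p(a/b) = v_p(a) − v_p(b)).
v_13(34/91) = -1

Factor powers of 13 from the numerator and denominator of the reduced fraction: 34 = 13^0 · 34 and 91 = 13^1 · 7. Apply v_p(a/b) = v_p(a) − v_p(b): v_13(34/91) = 0 − 1 = -1.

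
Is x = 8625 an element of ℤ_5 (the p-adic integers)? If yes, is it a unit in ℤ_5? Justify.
x ∈ ℤ_5 but not a unit; v_5(x) = 3 > 0

ℤ_5 = {x ∈ ℚ_5 : v_5(x) ≥ 0} and ℤ_5^× = {x ∈ ℤ_5 : v_5(x) = 0}. Here v_5(8625) = v_5(num) − v_5(den) = 3; compare against these criteria.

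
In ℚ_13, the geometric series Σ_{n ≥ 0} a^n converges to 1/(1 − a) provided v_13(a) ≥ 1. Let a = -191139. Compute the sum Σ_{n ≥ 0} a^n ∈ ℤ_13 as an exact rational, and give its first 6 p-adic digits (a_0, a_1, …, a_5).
Σ a^n = 1/(1 − a) = 1/191140;  first 6 digits = (1, 0, 0, 4, 6, 12)

v_13(a) = 3 ≥ 1, so the series converges in ℤ_13 to 1/(1 − a) = 1/(1 − (-191139)) = 1/191140. Expand this rational in ℤ_13: compute digits iteratively via d_i = x_i mod 13, x_{i+1} = (x_i − d_i)/13. The first 6 digits are (1, 0, 0, 4, 6, 12).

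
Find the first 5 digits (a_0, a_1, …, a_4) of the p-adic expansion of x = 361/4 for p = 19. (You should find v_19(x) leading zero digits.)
(a_0, …, a_4) = (0, 0, 5, 14, 4)

v_19(361/4) = 2, so a_0 = ... = a_1 = 0. Factor out: x = 19^2 · u with u = 1/4 a unit in ℤ_19. Expand u iteratively via a_{v+i} = u_i mod 19, u_{i+1} = (u_i − a_{v+i})/19:
  u_0 = 1/4;  a_2 = 5;  u_1 = (u_0 − 5)/19 = -1/4
  u_1 = -1/4;  a_3 = 14;  u_2 = (u_1 − 14)/19 = -3/4
  u_2 = -3/4;  a_4 = 4;  u_3 = (u_2 − 4)/19 = -1/4
Digits: (0, 0, 5, 14, 4).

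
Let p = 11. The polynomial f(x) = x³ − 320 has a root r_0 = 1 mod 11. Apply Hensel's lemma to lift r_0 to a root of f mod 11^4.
r_3 = 10836 (mod 14641)

Hensel: r_{i+1} = r_i − f(r_i)/f′(r_i) mod 11^{i+2}, where f′(x) = 3x². Iterate:
  r_0 = 1 (mod 11)
  r_1 = 67 (mod 121)
  r_2 = 188 (mod 1331)
  r_3 = 10836 (mod 14641)
Final: r = 10836 with f(r) ≡ 0 mod 11^4.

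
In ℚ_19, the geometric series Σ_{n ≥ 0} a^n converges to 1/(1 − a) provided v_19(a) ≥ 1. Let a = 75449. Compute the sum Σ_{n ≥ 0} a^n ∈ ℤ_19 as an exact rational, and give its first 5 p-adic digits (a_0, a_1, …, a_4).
Σ a^n = 1/(1 − a) = -1/75448;  first 5 digits = (1, 0, 0, 11, 0)

v_19(a) = 3 ≥ 1, so the series converges in ℤ_19 to 1/(1 − a) = 1/(1 − 75449) = -1/75448. Expand this rational in ℤ_19: compute digits iteratively via d_i = x_i mod 19, x_{i+1} = (x_i − d_i)/19. The first 5 digits are (1, 0, 0, 11, 0).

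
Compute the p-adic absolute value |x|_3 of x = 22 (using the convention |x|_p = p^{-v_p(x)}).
|22|_3 = 1

Step 1 — compute v_3(x) by factoring powers of 3 out of the numerator and denominator: v_3(22) = 0. Step 2 — apply |x|_p = p^{-v_p(x)} = 3^{0} = 1.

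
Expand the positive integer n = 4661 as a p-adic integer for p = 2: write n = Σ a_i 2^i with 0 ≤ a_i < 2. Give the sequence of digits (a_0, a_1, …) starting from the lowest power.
(a_0, a_1, …) = (1, 0, 1, 0, 1, 1, 0, 0, 0, 1, 0, 0, 1)

Repeated division by 2 gives the digits low-to-high: 4661 = 1 + 1·2^2 + 1·2^4 + 1·2^5 + 1·2^9 + 1·2^12. Digit sequence: (1, 0, 1, 0, 1, 1, 0, 0, 0, 1, 0, 0, 1).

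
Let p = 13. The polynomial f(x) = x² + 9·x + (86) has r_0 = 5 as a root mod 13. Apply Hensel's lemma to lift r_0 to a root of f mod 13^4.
r_3 = 13837 (mod 28561)

Hensel: r_{i+1} = r_i − f(r_i)·(f′(r_i))^{-1} mod 13^{i+2}, f′(x) = 2x + 9. Iterate:
  r_0 = 5 (mod 13)
  r_1 = 148 (mod 169)
  r_2 = 655 (mod 2197)
  r_3 = 13837 (mod 28561)
Final: r = 13837 satisfies f(r) ≡ 0 mod 13^4.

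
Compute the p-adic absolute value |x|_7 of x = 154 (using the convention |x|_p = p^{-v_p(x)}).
|154|_7 = 1/7

Step 1 — compute v_7(x) by factoring powers of 7 out of the numerator and denominator: v_7(154) = 1. Step 2 — apply |x|_p = p^{-v_p(x)} = 7^{-1} = 1/7.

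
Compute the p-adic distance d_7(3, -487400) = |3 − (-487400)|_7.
d_7(3, -487400) = 1/16807

Step 1 — x − y = 3 − (-487400) = 487403. Step 2 — v_7(487403) = 5 (factor: 487403 = (7^5 · 29); the sign does not affect v_p). Step 3 — |x − y|_7 = 7^{-5} = 1/16807.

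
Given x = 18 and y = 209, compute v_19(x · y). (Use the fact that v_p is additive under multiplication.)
v_19(3762) = 1

v_p(x) = 0 (factor: 18 = 19^0 · 18); v_p(y) = 1 (factor: 209 = 19^1 · 11). Additivity: v_p(xy) = v_p(x) + v_p(y) = 0 + 1 = 1. (Direct check: xy = 3762 = 19^1 · (198).)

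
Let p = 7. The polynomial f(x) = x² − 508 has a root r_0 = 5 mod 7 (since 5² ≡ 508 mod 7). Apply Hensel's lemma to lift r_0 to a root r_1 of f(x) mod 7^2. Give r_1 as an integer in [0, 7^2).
r_1 = 19 (mod 49)

Hensel's recurrence: r_{i+1} = r_i − f(r_i)·(f′(r_i))^{-1} mod 7^{i+2}, with f′(x) = 2x. Iterate:
  r_0 = 5 (mod 7)
  r_1 = 19 (mod 49)
Final: r_1 = 19, and one checks f(r_1) ≡ 0 mod 7^2.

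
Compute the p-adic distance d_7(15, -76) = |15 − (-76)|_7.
d_7(15, -76) = 1/7

Step 1 — x − y = 15 − (-76) = 91. Step 2 — v_7(91) = 1 (factor: 91 = (7^1 · 13); the sign does not affect v_p). Step 3 — |x − y|_7 = 7^{-1} = 1/7.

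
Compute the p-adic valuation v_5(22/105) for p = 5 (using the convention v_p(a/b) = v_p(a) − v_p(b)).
v_5(22/105) = -1

Factor powers of 5 from the numerator and denominator of the reduced fraction: 22 = 5^0 · 22 and 105 = 5^1 · 21. Apply v_p(a/b) = v_p(a) − v_p(b): v_5(22/105) = 0 − 1 = -1.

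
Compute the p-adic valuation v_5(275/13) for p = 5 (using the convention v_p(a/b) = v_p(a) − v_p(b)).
v_5(275/13) = 2

Factor powers of 5 from the numerator and denominator of the reduced fraction: 275 = 5^2 · 11 and 13 = 5^0 · 13. Apply v_p(a/b) = v_p(a) − v_p(b): v_5(275/13) = 2 − 0 = 2.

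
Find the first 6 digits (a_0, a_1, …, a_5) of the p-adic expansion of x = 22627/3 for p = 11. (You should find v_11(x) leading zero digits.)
(a_0, …, a_5) = (0, 0, 0, 2, 4, 7)

v_11(22627/3) = 3, so a_0 = ... = a_2 = 0. Factor out: x = 11^3 · u with u = 17/3 a unit in ℤ_11. Expand u iteratively via a_{v+i} = u_i mod 11, u_{i+1} = (u_i − a_{v+i})/11:
  u_0 = 17/3;  a_3 = 2;  u_1 = (u_0 − 2)/11 = 1/3
  u_1 = 1/3;  a_4 = 4;  u_2 = (u_1 − 4)/11 = -1/3
  u_2 = -1/3;  a_5 = 7;  u_3 = (u_2 − 7)/11 = -2/3
Digits: (0, 0, 0, 2, 4, 7).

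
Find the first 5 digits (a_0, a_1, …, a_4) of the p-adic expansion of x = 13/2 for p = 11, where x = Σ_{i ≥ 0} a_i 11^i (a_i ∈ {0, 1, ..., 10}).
(a_0, …, a_4) = (1, 6, 5, 5, 5)

v_11(13/2) = 0 (numerator and denominator both coprime to 11), so x ∈ ℤ_11^×. Compute digits iteratively via a_i = x_i mod 11, x_{i+1} = (x_i − a_i)/11, with x_0 = x:
  x_0 = 13/2;  a_0 = 1;  x_1 = (x_0 − 1)/11 = 1/2
  x_1 = 1/2;  a_1 = 6;  x_2 = (x_1 − 6)/11 = -1/2
  x_2 = -1/2;  a_2 = 5;  x_3 = (x_2 − 5)/11 = -1/2
  x_3 = -1/2;  a_3 = 5;  x_4 = (x_3 − 5)/11 = -1/2
  x_4 = -1/2;  a_4 = 5;  x_5 = (x_4 − 5)/11 = -1/2
Digits: (1, 6, 5, 5, 5).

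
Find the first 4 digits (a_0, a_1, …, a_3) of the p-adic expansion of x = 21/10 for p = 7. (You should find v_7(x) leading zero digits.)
(a_0, …, a_3) = (0, 1, 2, 6)

v_7(21/10) = 1, so a_0 = ... = a_0 = 0. Factor out: x = 7^1 · u with u = 3/10 a unit in ℤ_7. Expand u iteratively via a_{v+i} = u_i mod 7, u_{i+1} = (u_i − a_{v+i})/7:
  u_0 = 3/10;  a_1 = 1;  u_1 = (u_0 − 1)/7 = -1/10
  u_1 = -1/10;  a_2 = 2;  u_2 = (u_1 − 2)/7 = -3/10
  u_2 = -3/10;  a_3 = 6;  u_3 = (u_2 − 6)/7 = -9/10
Digits: (0, 1, 2, 6).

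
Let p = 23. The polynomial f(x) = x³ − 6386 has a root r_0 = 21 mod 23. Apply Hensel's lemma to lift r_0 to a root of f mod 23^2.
r_1 = 90 (mod 529)

Hensel: r_{i+1} = r_i − f(r_i)/f′(r_i) mod 23^{i+2}, where f′(x) = 3x². Iterate:
  r_0 = 21 (mod 23)
  r_1 = 90 (mod 529)
Final: r = 90 with f(r) ≡ 0 mod 23^2.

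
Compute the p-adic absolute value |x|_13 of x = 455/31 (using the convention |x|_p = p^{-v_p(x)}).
|455/31|_13 = 1/13

Step 1 — compute v_13(x) by factoring powers of 13 out of the numerator and denominator: v_13(455/31) = 1. Step 2 — apply |x|_p = p^{-v_p(x)} = 13^{-1} = 1/13.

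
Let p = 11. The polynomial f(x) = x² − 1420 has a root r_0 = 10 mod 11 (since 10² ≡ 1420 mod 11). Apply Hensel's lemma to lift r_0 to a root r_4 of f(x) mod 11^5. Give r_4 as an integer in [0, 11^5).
r_4 = 155319 (mod 161051)

Hensel's recurrence: r_{i+1} = r_i − f(r_i)·(f′(r_i))^{-1} mod 11^{i+2}, with f′(x) = 2x. Iterate:
  r_0 = 10 (mod 11)
  r_1 = 76 (mod 121)
  r_2 = 923 (mod 1331)
  r_3 = 8909 (mod 14641)
  r_4 = 155319 (mod 161051)
Final: r_4 = 155319, and one checks f(r_4) ≡ 0 mod 11^5.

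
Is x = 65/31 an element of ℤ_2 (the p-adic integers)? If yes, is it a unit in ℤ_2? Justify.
x ∈ ℤ_2^× (unit); v_2(x) = 0

ℤ_2 = {x ∈ ℚ_2 : v_2(x) ≥ 0} and ℤ_2^× = {x ∈ ℤ_2 : v_2(x) = 0}. Here v_2(65/31) = v_2(num) − v_2(den) = 0; compare against these criteria.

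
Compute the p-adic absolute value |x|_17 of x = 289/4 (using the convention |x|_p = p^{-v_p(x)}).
|289/4|_17 = 1/289

Step 1 — compute v_17(x) by factoring powers of 17 out of the numerator and denominator: v_17(289/4) = 2. Step 2 — apply |x|_p = p^{-v_p(x)} = 17^{-2} = 1/289.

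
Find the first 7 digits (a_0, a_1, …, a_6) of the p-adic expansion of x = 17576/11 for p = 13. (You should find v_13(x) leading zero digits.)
(a_0, …, a_6) = (0, 0, 0, 9, 10, 11, 5)

v_13(17576/11) = 3, so a_0 = ... = a_2 = 0. Factor out: x = 13^3 · u with u = 8/11 a unit in ℤ_13. Expand u iteratively via a_{v+i} = u_i mod 13, u_{i+1} = (u_i − a_{v+i})/13:
  u_0 = 8/11;  a_3 = 9;  u_1 = (u_0 − 9)/13 = -7/11
  u_1 = -7/11;  a_4 = 10;  u_2 = (u_1 − 10)/13 = -9/11
  u_2 = -9/11;  a_5 = 11;  u_3 = (u_2 − 11)/13 = -10/11
  u_3 = -10/11;  a_6 = 5;  u_4 = (u_3 − 5)/13 = -5/11
Digits: (0, 0, 0, 9, 10, 11, 5).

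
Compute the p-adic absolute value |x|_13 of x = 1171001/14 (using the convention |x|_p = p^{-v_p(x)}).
|1171001/14|_13 = 1/28561

Step 1 — compute v_13(x) by factoring powers of 13 out of the numerator and denominator: v_13(1171001/14) = 4. Step 2 — apply |x|_p = p^{-v_p(x)} = 13^{-4} = 1/28561.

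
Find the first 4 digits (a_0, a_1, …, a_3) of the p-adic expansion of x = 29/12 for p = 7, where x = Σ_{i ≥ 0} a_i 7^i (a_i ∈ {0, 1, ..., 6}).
(a_0, …, a_3) = (3, 4, 0, 4)

v_7(29/12) = 0 (numerator and denominator both coprime to 7), so x ∈ ℤ_7^×. Compute digits iteratively via a_i = x_i mod 7, x_{i+1} = (x_i − a_i)/7, with x_0 = x:
  x_0 = 29/12;  a_0 = 3;  x_1 = (x_0 − 3)/7 = -1/12
  x_1 = -1/12;  a_1 = 4;  x_2 = (x_1 − 4)/7 = -7/12
  x_2 = -7/12;  a_2 = 0;  x_3 = (x_2 − 0)/7 = -1/12
  x_3 = -1/12;  a_3 = 4;  x_4 = (x_3 − 4)/7 = -7/12
Digits: (3, 4, 0, 4).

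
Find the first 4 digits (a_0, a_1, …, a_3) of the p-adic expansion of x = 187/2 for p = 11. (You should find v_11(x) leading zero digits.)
(a_0, …, a_3) = (0, 3, 6, 5)

v_11(187/2) = 1, so a_0 = ... = a_0 = 0. Factor out: x = 11^1 · u with u = 17/2 a unit in ℤ_11. Expand u iteratively via a_{v+i} = u_i mod 11, u_{i+1} = (u_i − a_{v+i})/11:
  u_0 = 17/2;  a_1 = 3;  u_1 = (u_0 − 3)/11 = 1/2
  u_1 = 1/2;  a_2 = 6;  u_2 = (u_1 − 6)/11 = -1/2
  u_2 = -1/2;  a_3 = 5;  u_3 = (u_2 − 5)/11 = -1/2
Digits: (0, 3, 6, 5).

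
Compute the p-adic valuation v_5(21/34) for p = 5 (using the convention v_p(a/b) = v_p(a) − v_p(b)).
v_5(21/34) = 0

Factor powers of 5 from the numerator and denominator of the reduced fraction: 21 = 5^0 · 21 and 34 = 5^0 · 34. Apply v_p(a/b) = v_p(a) − v_p(b): v_5(21/34) = 0 − 0 = 0.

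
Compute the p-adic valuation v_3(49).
v_3(49) = 0

v_3(n) is the largest exponent k such that 3^k divides n. Factor out: 49 = 3^0 · 49. (Sign doesn't affect v_p.) So v_3(49) = 0.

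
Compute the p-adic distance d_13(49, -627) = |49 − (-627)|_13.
d_13(49, -627) = 1/169

Step 1 — x − y = 49 − (-627) = 676. Step 2 — v_13(676) = 2 (factor: 676 = (13^2 · 4); the sign does not affect v_p). Step 3 — |x − y|_13 = 13^{-2} = 1/169.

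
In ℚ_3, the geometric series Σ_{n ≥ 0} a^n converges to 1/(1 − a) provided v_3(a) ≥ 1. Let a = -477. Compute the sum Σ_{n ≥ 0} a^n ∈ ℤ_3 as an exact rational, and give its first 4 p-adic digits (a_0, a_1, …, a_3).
Σ a^n = 1/(1 − a) = 1/478;  first 4 digits = (1, 0, 1, 0)

v_3(a) = 2 ≥ 1, so the series converges in ℤ_3 to 1/(1 − a) = 1/(1 − (-477)) = 1/478. Expand this rational in ℤ_3: compute digits iteratively via d_i = x_i mod 3, x_{i+1} = (x_i − d_i)/3. The first 4 digits are (1, 0, 1, 0).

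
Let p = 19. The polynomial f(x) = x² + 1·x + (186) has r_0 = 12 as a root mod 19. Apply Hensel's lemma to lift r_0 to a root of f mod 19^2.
r_1 = 316 (mod 361)

Hensel: r_{i+1} = r_i − f(r_i)·(f′(r_i))^{-1} mod 19^{i+2}, f′(x) = 2x + 1. Iterate:
  r_0 = 12 (mod 19)
  r_1 = 316 (mod 361)
Final: r = 316 satisfies f(r) ≡ 0 mod 19^2.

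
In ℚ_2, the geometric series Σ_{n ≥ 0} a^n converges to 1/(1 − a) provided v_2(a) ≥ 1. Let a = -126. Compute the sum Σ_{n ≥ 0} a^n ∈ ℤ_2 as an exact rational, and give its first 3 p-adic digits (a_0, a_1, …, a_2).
Σ a^n = 1/(1 − a) = 1/127;  first 3 digits = (1, 1, 1)

v_2(a) = 1 ≥ 1, so the series converges in ℤ_2 to 1/(1 − a) = 1/(1 − (-126)) = 1/127. Expand this rational in ℤ_2: compute digits iteratively via d_i = x_i mod 2, x_{i+1} = (x_i − d_i)/2. The first 3 digits are (1, 1, 1).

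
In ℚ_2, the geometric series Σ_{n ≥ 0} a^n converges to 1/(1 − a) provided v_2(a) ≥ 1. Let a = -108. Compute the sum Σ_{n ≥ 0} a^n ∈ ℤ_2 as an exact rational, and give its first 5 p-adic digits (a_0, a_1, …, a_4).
Σ a^n = 1/(1 − a) = 1/109;  first 5 digits = (1, 0, 1, 0, 0)

v_2(a) = 2 ≥ 1, so the series converges in ℤ_2 to 1/(1 − a) = 1/(1 − (-108)) = 1/109. Expand this rational in ℤ_2: compute digits iteratively via d_i = x_i mod 2, x_{i+1} = (x_i − d_i)/2. The first 5 digits are (1, 0, 1, 0, 0).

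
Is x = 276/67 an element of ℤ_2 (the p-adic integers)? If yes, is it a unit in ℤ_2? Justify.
x ∈ ℤ_2 but not a unit; v_2(x) = 2 > 0

ℤ_2 = {x ∈ ℚ_2 : v_2(x) ≥ 0} and ℤ_2^× = {x ∈ ℤ_2 : v_2(x) = 0}. Here v_2(276/67) = v_2(num) − v_2(den) = 2; compare against these criteria.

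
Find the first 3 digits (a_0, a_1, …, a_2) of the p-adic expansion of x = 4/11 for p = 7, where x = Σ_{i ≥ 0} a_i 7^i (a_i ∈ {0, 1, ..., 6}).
(a_0, …, a_2) = (1, 5, 5)

v_7(4/11) = 0 (numerator and denominator both coprime to 7), so x ∈ ℤ_7^×. Compute digits iteratively via a_i = x_i mod 7, x_{i+1} = (x_i − a_i)/7, with x_0 = x:
  x_0 = 4/11;  a_0 = 1;  x_1 = (x_0 − 1)/7 = -1/11
  x_1 = -1/11;  a_1 = 5;  x_2 = (x_1 − 5)/7 = -8/11
  x_2 = -8/11;  a_2 = 5;  x_3 = (x_2 − 5)/7 = -9/11
Digits: (1, 5, 5).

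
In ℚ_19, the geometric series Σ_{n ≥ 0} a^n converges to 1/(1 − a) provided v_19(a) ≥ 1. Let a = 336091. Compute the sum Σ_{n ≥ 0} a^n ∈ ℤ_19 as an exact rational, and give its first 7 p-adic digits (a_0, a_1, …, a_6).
Σ a^n = 1/(1 − a) = -1/336090;  first 7 digits = (1, 0, 0, 11, 2, 0, 7)

v_19(a) = 3 ≥ 1, so the series converges in ℤ_19 to 1/(1 − a) = 1/(1 − 336091) = -1/336090. Expand this rational in ℤ_19: compute digits iteratively via d_i = x_i mod 19, x_{i+1} = (x_i − d_i)/19. The first 7 digits are (1, 0, 0, 11, 2, 0, 7).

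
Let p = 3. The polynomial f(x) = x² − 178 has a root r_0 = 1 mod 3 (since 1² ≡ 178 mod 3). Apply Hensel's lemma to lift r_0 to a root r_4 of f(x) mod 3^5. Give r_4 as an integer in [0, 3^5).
r_4 = 85 (mod 243)

Hensel's recurrence: r_{i+1} = r_i − f(r_i)·(f′(r_i))^{-1} mod 3^{i+2}, with f′(x) = 2x. Iterate:
  r_0 = 1 (mod 3)
  r_1 = 4 (mod 9)
  r_2 = 4 (mod 27)
  r_3 = 4 (mod 81)
  r_4 = 85 (mod 243)
Final: r_4 = 85, and one checks f(r_4) ≡ 0 mod 3^5.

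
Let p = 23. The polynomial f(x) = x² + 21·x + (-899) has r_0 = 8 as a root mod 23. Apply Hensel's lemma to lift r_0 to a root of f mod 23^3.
r_2 = 2285 (mod 12167)

Hensel: r_{i+1} = r_i − f(r_i)·(f′(r_i))^{-1} mod 23^{i+2}, f′(x) = 2x + 21. Iterate:
  r_0 = 8 (mod 23)
  r_1 = 169 (mod 529)
  r_2 = 2285 (mod 12167)
Final: r = 2285 satisfies f(r) ≡ 0 mod 23^3.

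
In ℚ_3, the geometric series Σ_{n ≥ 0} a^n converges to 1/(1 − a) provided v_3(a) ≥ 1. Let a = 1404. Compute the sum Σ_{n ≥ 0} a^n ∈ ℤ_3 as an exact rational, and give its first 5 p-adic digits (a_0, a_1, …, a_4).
Σ a^n = 1/(1 − a) = -1/1403;  first 5 digits = (1, 0, 0, 1, 2)

v_3(a) = 3 ≥ 1, so the series converges in ℤ_3 to 1/(1 − a) = 1/(1 − 1404) = -1/1403. Expand this rational in ℤ_3: compute digits iteratively via d_i = x_i mod 3, x_{i+1} = (x_i − d_i)/3. The first 5 digits are (1, 0, 0, 1, 2).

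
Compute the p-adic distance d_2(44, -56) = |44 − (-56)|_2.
d_2(44, -56) = 1/4

Step 1 — x − y = 44 − (-56) = 100. Step 2 — v_2(100) = 2 (factor: 100 = (2^2 · 25); the sign does not affect v_p). Step 3 — |x − y|_2 = 2^{-2} = 1/4.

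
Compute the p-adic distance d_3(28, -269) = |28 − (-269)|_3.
d_3(28, -269) = 1/27

Step 1 — x − y = 28 − (-269) = 297. Step 2 — v_3(297) = 3 (factor: 297 = (3^3 · 11); the sign does not affect v_p). Step 3 — |x − y|_3 = 3^{-3} = 1/27.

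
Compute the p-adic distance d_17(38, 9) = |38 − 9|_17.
d_17(38, 9) = 1

Step 1 — x − y = 38 − 9 = 29. Step 2 — v_17(29) = 0 (factor: 29 = (17^0 · 29); the sign does not affect v_p). Step 3 — |x − y|_17 = 17^{0} = 1.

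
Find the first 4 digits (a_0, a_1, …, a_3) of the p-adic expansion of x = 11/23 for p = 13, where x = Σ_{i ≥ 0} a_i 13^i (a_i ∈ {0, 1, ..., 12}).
(a_0, …, a_3) = (5, 7, 0, 9)

v_13(11/23) = 0 (numerator and denominator both coprime to 13), so x ∈ ℤ_13^×. Compute digits iteratively via a_i = x_i mod 13, x_{i+1} = (x_i − a_i)/13, with x_0 = x:
  x_0 = 11/23;  a_0 = 5;  x_1 = (x_0 − 5)/13 = -8/23
  x_1 = -8/23;  a_1 = 7;  x_2 = (x_1 − 7)/13 = -13/23
  x_2 = -13/23;  a_2 = 0;  x_3 = (x_2 − 0)/13 = -1/23
  x_3 = -1/23;  a_3 = 9;  x_4 = (x_3 − 9)/13 = -16/23
Digits: (5, 7, 0, 9).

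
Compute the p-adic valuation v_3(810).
v_3(810) = 4

v_3(n) is the largest exponent k such that 3^k divides n. Factor out: 810 = 3^4 · 10. (Sign doesn't affect v_p.) So v_3(810) = 4.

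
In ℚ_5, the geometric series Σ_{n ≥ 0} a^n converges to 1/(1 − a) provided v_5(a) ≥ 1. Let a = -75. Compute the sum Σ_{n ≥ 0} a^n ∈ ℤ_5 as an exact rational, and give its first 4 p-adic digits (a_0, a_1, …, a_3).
Σ a^n = 1/(1 − a) = 1/76;  first 4 digits = (1, 0, 2, 4)

v_5(a) = 2 ≥ 1, so the series converges in ℤ_5 to 1/(1 − a) = 1/(1 − (-75)) = 1/76. Expand this rational in ℤ_5: compute digits iteratively via d_i = x_i mod 5, x_{i+1} = (x_i − d_i)/5. The first 4 digits are (1, 0, 2, 4).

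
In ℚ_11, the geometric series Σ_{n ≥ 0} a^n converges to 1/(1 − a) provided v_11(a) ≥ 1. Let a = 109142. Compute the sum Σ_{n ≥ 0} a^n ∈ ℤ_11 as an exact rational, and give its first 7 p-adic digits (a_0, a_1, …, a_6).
Σ a^n = 1/(1 − a) = -1/109141;  first 7 digits = (1, 0, 0, 5, 7, 0, 3)

v_11(a) = 3 ≥ 1, so the series converges in ℤ_11 to 1/(1 − a) = 1/(1 − 109142) = -1/109141. Expand this rational in ℤ_11: compute digits iteratively via d_i = x_i mod 11, x_{i+1} = (x_i − d_i)/11. The first 7 digits are (1, 0, 0, 5, 7, 0, 3).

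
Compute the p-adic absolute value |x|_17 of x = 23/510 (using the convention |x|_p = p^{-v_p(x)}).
|23/510|_17 = 17

Step 1 — compute v_17(x) by factoring powers of 17 out of the numerator and denominator: v_17(23/510) = -1. Step 2 — apply |x|_p = p^{-v_p(x)} = 17^{1} = 17.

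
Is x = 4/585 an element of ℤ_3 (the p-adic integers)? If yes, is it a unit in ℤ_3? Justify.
x ∉ ℤ_3 (v_3(x) = -2 < 0)

ℤ_3 = {x ∈ ℚ_3 : v_3(x) ≥ 0} and ℤ_3^× = {x ∈ ℤ_3 : v_3(x) = 0}. Here v_3(4/585) = v_3(num) − v_3(den) = -2; compare against these criteria.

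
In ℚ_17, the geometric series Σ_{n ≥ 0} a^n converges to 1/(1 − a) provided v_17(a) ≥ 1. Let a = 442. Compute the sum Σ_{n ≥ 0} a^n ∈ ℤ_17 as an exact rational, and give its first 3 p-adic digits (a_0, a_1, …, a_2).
Σ a^n = 1/(1 − a) = -1/441;  first 3 digits = (1, 9, 14)

v_17(a) = 1 ≥ 1, so the series converges in ℤ_17 to 1/(1 − a) = 1/(1 − 442) = -1/441. Expand this rational in ℤ_17: compute digits iteratively via d_i = x_i mod 17, x_{i+1} = (x_i − d_i)/17. The first 3 digits are (1, 9, 14).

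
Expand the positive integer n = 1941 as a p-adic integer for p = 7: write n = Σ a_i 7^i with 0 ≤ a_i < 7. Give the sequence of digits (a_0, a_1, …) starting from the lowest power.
(a_0, a_1, …) = (2, 4, 4, 5)

Repeated division by 7 gives the digits low-to-high: 1941 = 2 + 4·7^1 + 4·7^2 + 5·7^3. Digit sequence: (2, 4, 4, 5).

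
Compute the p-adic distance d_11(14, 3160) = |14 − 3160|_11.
d_11(14, 3160) = 1/121

Step 1 — x − y = 14 − 3160 = -3146. Step 2 — v_11(-3146) = 2 (factor: -3146 = −(11^2 · 26); the sign does not affect v_p). Step 3 — |x − y|_11 = 11^{-2} = 1/121.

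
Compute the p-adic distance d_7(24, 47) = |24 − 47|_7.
d_7(24, 47) = 1

Step 1 — x − y = 24 − 47 = -23. Step 2 — v_7(-23) = 0 (factor: -23 = −(7^0 · 23); the sign does not affect v_p). Step 3 — |x − y|_7 = 7^{0} = 1.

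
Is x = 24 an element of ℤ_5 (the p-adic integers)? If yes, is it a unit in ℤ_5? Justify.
x ∈ ℤ_5^× (unit); v_5(x) = 0

ℤ_5 = {x ∈ ℚ_5 : v_5(x) ≥ 0} and ℤ_5^× = {x ∈ ℤ_5 : v_5(x) = 0}. Here v_5(24) = v_5(num) − v_5(den) = 0; compare against these criteria.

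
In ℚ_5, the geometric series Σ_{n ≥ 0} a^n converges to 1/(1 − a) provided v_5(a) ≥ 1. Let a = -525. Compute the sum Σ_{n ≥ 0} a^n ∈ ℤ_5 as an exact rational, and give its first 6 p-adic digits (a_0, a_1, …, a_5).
Σ a^n = 1/(1 − a) = 1/526;  first 6 digits = (1, 0, 4, 0, 0, 3)

v_5(a) = 2 ≥ 1, so the series converges in ℤ_5 to 1/(1 − a) = 1/(1 − (-525)) = 1/526. Expand this rational in ℤ_5: compute digits iteratively via d_i = x_i mod 5, x_{i+1} = (x_i − d_i)/5. The first 6 digits are (1, 0, 4, 0, 0, 3).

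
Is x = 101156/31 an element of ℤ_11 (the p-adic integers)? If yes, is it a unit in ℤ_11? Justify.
x ∈ ℤ_11 but not a unit; v_11(x) = 3 > 0

ℤ_11 = {x ∈ ℚ_11 : v_11(x) ≥ 0} and ℤ_11^× = {x ∈ ℤ_11 : v_11(x) = 0}. Here v_11(101156/31) = v_11(num) − v_11(den) = 3; compare against these criteria.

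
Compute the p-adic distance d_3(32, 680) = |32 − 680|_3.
d_3(32, 680) = 1/81

Step 1 — x − y = 32 − 680 = -648. Step 2 — v_3(-648) = 4 (factor: -648 = −(3^4 · 8); the sign does not affect v_p). Step 3 — |x − y|_3 = 3^{-4} = 1/81.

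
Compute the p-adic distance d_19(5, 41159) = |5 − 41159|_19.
d_19(5, 41159) = 1/6859

Step 1 — x − y = 5 − 41159 = -41154. Step 2 — v_19(-41154) = 3 (factor: -41154 = −(19^3 · 6); the sign does not affect v_p). Step 3 — |x − y|_19 = 19^{-3} = 1/6859.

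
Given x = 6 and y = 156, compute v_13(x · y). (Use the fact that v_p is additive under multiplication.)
v_13(936) = 1

v_p(x) = 0 (factor: 6 = 13^0 · 6); v_p(y) = 1 (factor: 156 = 13^1 · 12). Additivity: v_p(xy) = v_p(x) + v_p(y) = 0 + 1 = 1. (Direct check: xy = 936 = 13^1 · (72).)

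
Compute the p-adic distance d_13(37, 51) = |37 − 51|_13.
d_13(37, 51) = 1

Step 1 — x − y = 37 − 51 = -14. Step 2 — v_13(-14) = 0 (factor: -14 = −(13^0 · 14); the sign does not affect v_p). Step 3 — |x − y|_13 = 13^{0} = 1.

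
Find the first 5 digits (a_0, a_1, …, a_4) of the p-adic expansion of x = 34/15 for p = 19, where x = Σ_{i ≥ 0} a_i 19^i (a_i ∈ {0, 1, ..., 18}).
(a_0, …, a_4) = (1, 14, 17, 13, 17)

v_19(34/15) = 0 (numerator and denominator both coprime to 19), so x ∈ ℤ_19^×. Compute digits iteratively via a_i = x_i mod 19, x_{i+1} = (x_i − a_i)/19, with x_0 = x:
  x_0 = 34/15;  a_0 = 1;  x_1 = (x_0 − 1)/19 = 1/15
  x_1 = 1/15;  a_1 = 14;  x_2 = (x_1 − 14)/19 = -11/15
  x_2 = -11/15;  a_2 = 17;  x_3 = (x_2 − 17)/19 = -14/15
  x_3 = -14/15;  a_3 = 13;  x_4 = (x_3 − 13)/19 = -11/15
  x_4 = -11/15;  a_4 = 17;  x_5 = (x_4 − 17)/19 = -14/15
Digits: (1, 14, 17, 13, 17).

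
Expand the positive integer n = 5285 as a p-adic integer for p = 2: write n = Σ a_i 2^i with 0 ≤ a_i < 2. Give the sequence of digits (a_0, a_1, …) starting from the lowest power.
(a_0, a_1, …) = (1, 0, 1, 0, 0, 1, 0, 1, 0, 0, 1, 0, 1)

Repeated division by 2 gives the digits low-to-high: 5285 = 1 + 1·2^2 + 1·2^5 + 1·2^7 + 1·2^10 + 1·2^12. Digit sequence: (1, 0, 1, 0, 0, 1, 0, 1, 0, 0, 1, 0, 1).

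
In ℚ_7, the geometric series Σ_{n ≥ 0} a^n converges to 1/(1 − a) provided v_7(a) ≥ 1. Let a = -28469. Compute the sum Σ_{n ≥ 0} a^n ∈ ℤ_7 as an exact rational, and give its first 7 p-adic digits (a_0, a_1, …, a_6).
Σ a^n = 1/(1 − a) = 1/28470;  first 7 digits = (1, 0, 0, 1, 2, 5, 0)

v_7(a) = 3 ≥ 1, so the series converges in ℤ_7 to 1/(1 − a) = 1/(1 − (-28469)) = 1/28470. Expand this rational in ℤ_7: compute digits iteratively via d_i = x_i mod 7, x_{i+1} = (x_i − d_i)/7. The first 7 digits are (1, 0, 0, 1, 2, 5, 0).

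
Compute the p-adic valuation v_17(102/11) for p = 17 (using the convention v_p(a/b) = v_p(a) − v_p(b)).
v_17(102/11) = 1

Factor powers of 17 from the numerator and denominator of the reduced fraction: 102 = 17^1 · 6 and 11 = 17^0 · 11. Apply v_p(a/b) = v_p(a) − v_p(b): v_17(102/11) = 1 − 0 = 1.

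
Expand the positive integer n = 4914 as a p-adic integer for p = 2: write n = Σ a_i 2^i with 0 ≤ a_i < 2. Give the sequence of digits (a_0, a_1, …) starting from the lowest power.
(a_0, a_1, …) = (0, 1, 0, 0, 1, 1, 0, 0, 1, 1, 0, 0, 1)

Repeated division by 2 gives the digits low-to-high: 4914 = 1·2^1 + 1·2^4 + 1·2^5 + 1·2^8 + 1·2^9 + 1·2^12. Digit sequence: (0, 1, 0, 0, 1, 1, 0, 0, 1, 1, 0, 0, 1).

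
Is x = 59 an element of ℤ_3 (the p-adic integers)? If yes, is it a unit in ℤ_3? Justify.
x ∈ ℤ_3^× (unit); v_3(x) = 0

ℤ_3 = {x ∈ ℚ_3 : v_3(x) ≥ 0} and ℤ_3^× = {x ∈ ℤ_3 : v_3(x) = 0}. Here v_3(59) = v_3(num) − v_3(den) = 0; compare against these criteria.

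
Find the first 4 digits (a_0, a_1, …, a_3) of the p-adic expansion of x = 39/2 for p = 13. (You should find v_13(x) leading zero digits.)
(a_0, …, a_3) = (0, 8, 6, 6)

v_13(39/2) = 1, so a_0 = ... = a_0 = 0. Factor out: x = 13^1 · u with u = 3/2 a unit in ℤ_13. Expand u iteratively via a_{v+i} = u_i mod 13, u_{i+1} = (u_i − a_{v+i})/13:
  u_0 = 3/2;  a_1 = 8;  u_1 = (u_0 − 8)/13 = -1/2
  u_1 = -1/2;  a_2 = 6;  u_2 = (u_1 − 6)/13 = -1/2
  u_2 = -1/2;  a_3 = 6;  u_3 = (u_2 − 6)/13 = -1/2
Digits: (0, 8, 6, 6).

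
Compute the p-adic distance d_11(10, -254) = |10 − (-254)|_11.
d_11(10, -254) = 1/11

Step 1 — x − y = 10 − (-254) = 264. Step 2 — v_11(264) = 1 (factor: 264 = (11^1 · 24); the sign does not affect v_p). Step 3 — |x − y|_11 = 11^{-1} = 1/11.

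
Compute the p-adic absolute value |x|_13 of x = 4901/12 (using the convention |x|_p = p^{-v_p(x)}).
|4901/12|_13 = 1/169

Step 1 — compute v_13(x) by factoring powers of 13 out of the numerator and denominator: v_13(4901/12) = 2. Step 2 — apply |x|_p = p^{-v_p(x)} = 13^{-2} = 1/169.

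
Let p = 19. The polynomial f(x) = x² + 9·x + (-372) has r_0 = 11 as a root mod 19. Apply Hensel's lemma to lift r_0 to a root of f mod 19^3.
r_2 = 5198 (mod 6859)

Hensel: r_{i+1} = r_i − f(r_i)·(f′(r_i))^{-1} mod 19^{i+2}, f′(x) = 2x + 9. Iterate:
  r_0 = 11 (mod 19)
  r_1 = 144 (mod 361)
  r_2 = 5198 (mod 6859)
Final: r = 5198 satisfies f(r) ≡ 0 mod 19^3.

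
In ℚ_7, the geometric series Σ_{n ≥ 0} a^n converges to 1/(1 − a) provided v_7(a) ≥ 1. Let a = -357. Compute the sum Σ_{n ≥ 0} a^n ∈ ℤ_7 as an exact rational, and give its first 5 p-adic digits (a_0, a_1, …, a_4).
Σ a^n = 1/(1 − a) = 1/358;  first 5 digits = (1, 5, 3, 5, 4)

v_7(a) = 1 ≥ 1, so the series converges in ℤ_7 to 1/(1 − a) = 1/(1 − (-357)) = 1/358. Expand this rational in ℤ_7: compute digits iteratively via d_i = x_i mod 7, x_{i+1} = (x_i − d_i)/7. The first 5 digits are (1, 5, 3, 5, 4).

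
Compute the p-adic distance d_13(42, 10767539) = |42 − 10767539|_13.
d_13(42, 10767539) = 1/371293

Step 1 — x − y = 42 − 10767539 = -10767497. Step 2 — v_13(-10767497) = 5 (factor: -10767497 = −(13^5 · 29); the sign does not affect v_p). Step 3 — |x − y|_13 = 13^{-5} = 1/371293.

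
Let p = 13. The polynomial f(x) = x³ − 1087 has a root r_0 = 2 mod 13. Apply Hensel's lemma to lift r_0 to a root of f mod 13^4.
r_3 = 10246 (mod 28561)

Hensel: r_{i+1} = r_i − f(r_i)/f′(r_i) mod 13^{i+2}, where f′(x) = 3x². Iterate:
  r_0 = 2 (mod 13)
  r_1 = 106 (mod 169)
  r_2 = 1458 (mod 2197)
  r_3 = 10246 (mod 28561)
Final: r = 10246 with f(r) ≡ 0 mod 13^4.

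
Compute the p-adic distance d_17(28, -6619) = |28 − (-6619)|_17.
d_17(28, -6619) = 1/289

Step 1 — x − y = 28 − (-6619) = 6647. Step 2 — v_17(6647) = 2 (factor: 6647 = (17^2 · 23); the sign does not affect v_p). Step 3 — |x − y|_17 = 17^{-2} = 1/289.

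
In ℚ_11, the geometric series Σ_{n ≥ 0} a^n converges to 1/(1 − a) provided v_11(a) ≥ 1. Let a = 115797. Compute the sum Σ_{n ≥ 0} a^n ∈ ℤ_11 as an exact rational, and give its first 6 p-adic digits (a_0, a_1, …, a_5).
Σ a^n = 1/(1 − a) = -1/115796;  first 6 digits = (1, 0, 0, 10, 7, 0)

v_11(a) = 3 ≥ 1, so the series converges in ℤ_11 to 1/(1 − a) = 1/(1 − 115797) = -1/115796. Expand this rational in ℤ_11: compute digits iteratively via d_i = x_i mod 11, x_{i+1} = (x_i − d_i)/11. The first 6 digits are (1, 0, 0, 10, 7, 0).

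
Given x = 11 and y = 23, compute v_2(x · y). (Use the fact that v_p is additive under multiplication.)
v_2(253) = 0

v_p(x) = 0 (factor: 11 = 2^0 · 11); v_p(y) = 0 (factor: 23 = 2^0 · 23). Additivity: v_p(xy) = v_p(x) + v_p(y) = 0 + 0 = 0. (Direct check: xy = 253 = 2^0 · (253).)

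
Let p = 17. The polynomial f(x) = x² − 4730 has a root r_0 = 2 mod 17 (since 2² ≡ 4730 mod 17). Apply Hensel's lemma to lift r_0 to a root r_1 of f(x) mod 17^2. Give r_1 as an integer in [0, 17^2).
r_1 = 172 (mod 289)

Hensel's recurrence: r_{i+1} = r_i − f(r_i)·(f′(r_i))^{-1} mod 17^{i+2}, with f′(x) = 2x. Iterate:
  r_0 = 2 (mod 17)
  r_1 = 172 (mod 289)
Final: r_1 = 172, and one checks f(r_1) ≡ 0 mod 17^2.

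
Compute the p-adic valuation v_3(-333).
v_3(-333) = 2

v_3(n) is the largest exponent k such that 3^k divides n. Factor out: -333 = -3^2 · 37. (Sign doesn't affect v_p.) So v_3(-333) = 2.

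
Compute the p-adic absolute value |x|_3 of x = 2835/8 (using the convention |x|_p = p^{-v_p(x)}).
|2835/8|_3 = 1/81

Step 1 — compute v_3(x) by factoring powers of 3 out of the numerator and denominator: v_3(2835/8) = 4. Step 2 — apply |x|_p = p^{-v_p(x)} = 3^{-4} = 1/81.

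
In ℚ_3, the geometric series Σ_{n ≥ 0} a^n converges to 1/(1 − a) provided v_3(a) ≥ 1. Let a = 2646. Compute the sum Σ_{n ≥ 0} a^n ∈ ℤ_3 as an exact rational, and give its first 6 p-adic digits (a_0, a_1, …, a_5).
Σ a^n = 1/(1 − a) = -1/2645;  first 6 digits = (1, 0, 0, 2, 2, 1)

v_3(a) = 3 ≥ 1, so the series converges in ℤ_3 to 1/(1 − a) = 1/(1 − 2646) = -1/2645. Expand this rational in ℤ_3: compute digits iteratively via d_i = x_i mod 3, x_{i+1} = (x_i − d_i)/3. The first 6 digits are (1, 0, 0, 2, 2, 1).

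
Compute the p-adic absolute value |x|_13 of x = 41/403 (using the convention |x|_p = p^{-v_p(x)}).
|41/403|_13 = 13

Step 1 — compute v_13(x) by factoring powers of 13 out of the numerator and denominator: v_13(41/403) = -1. Step 2 — apply |x|_p = p^{-v_p(x)} = 13^{1} = 13.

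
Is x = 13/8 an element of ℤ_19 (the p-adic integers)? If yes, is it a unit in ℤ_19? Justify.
x ∈ ℤ_19^× (unit); v_19(x) = 0

ℤ_19 = {x ∈ ℚ_19 : v_19(x) ≥ 0} and ℤ_19^× = {x ∈ ℤ_19 : v_19(x) = 0}. Here v_19(13/8) = v_19(num) − v_19(den) = 0; compare against these criteria.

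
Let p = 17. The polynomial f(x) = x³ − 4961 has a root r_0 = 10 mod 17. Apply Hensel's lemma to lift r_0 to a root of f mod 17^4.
r_3 = 66446 (mod 83521)

Hensel: r_{i+1} = r_i − f(r_i)/f′(r_i) mod 17^{i+2}, where f′(x) = 3x². Iterate:
  r_0 = 10 (mod 17)
  r_1 = 265 (mod 289)
  r_2 = 2577 (mod 4913)
  r_3 = 66446 (mod 83521)
Final: r = 66446 with f(r) ≡ 0 mod 17^4.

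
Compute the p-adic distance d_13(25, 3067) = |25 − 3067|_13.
d_13(25, 3067) = 1/169

Step 1 — x − y = 25 − 3067 = -3042. Step 2 — v_13(-3042) = 2 (factor: -3042 = −(13^2 · 18); the sign does not affect v_p). Step 3 — |x − y|_13 = 13^{-2} = 1/169.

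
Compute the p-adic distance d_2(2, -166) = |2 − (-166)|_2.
d_2(2, -166) = 1/8

Step 1 — x − y = 2 − (-166) = 168. Step 2 — v_2(168) = 3 (factor: 168 = (2^3 · 21); the sign does not affect v_p). Step 3 — |x − y|_2 = 2^{-3} = 1/8.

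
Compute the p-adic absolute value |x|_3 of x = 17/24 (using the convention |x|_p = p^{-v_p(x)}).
|17/24|_3 = 3

Step 1 — compute v_3(x) by factoring powers of 3 out of the numerator and denominator: v_3(17/24) = -1. Step 2 — apply |x|_p = p^{-v_p(x)} = 3^{1} = 3.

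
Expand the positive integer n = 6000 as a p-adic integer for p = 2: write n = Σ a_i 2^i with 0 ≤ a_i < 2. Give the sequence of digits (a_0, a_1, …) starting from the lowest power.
(a_0, a_1, …) = (0, 0, 0, 0, 1, 1, 1, 0, 1, 1, 1, 0, 1)

Repeated division by 2 gives the digits low-to-high: 6000 = 1·2^4 + 1·2^5 + 1·2^6 + 1·2^8 + 1·2^9 + 1·2^10 + 1·2^12. Digit sequence: (0, 0, 0, 0, 1, 1, 1, 0, 1, 1, 1, 0, 1).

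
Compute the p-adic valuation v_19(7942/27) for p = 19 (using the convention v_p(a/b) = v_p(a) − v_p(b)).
v_19(7942/27) = 2

Factor powers of 19 from the numerator and denominator of the reduced fraction: 7942 = 19^2 · 22 and 27 = 19^0 · 27. Apply v_p(a/b) = v_p(a) − v_p(b): v_19(7942/27) = 2 − 0 = 2.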